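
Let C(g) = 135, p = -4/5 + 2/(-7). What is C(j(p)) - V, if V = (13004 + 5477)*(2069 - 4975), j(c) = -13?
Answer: 53705921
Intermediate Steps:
p = -38/35 (p = -4*1/5 + 2*(-1/7) = -4/5 - 2/7 = -38/35 ≈ -1.0857)
V = -53705786 (V = 18481*(-2906) = -53705786)
C(j(p)) - V = 135 - 1*(-53705786) = 135 + 53705786 = 53705921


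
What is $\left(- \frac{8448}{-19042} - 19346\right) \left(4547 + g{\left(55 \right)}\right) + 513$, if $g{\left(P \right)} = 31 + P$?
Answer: $- \frac{853342947313}{9521} \approx -8.9627 \cdot 10^{7}$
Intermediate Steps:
$\left(- \frac{8448}{-19042} - 19346\right) \left(4547 + g{\left(55 \right)}\right) + 513 = \left(- \frac{8448}{-19042} - 19346\right) \left(4547 + \left(31 + 55\right)\right) + 513 = \left(\left(-8448\right) \left(- \frac{1}{19042}\right) - 19346\right) \left(4547 + 86\right) + 513 = \left(\frac{4224}{9521} - 19346\right) 4633 + 513 = \left(- \frac{184189042}{9521}\right) 4633 + 513 = - \frac{853347831586}{9521} + 513 = - \frac{853342947313}{9521}$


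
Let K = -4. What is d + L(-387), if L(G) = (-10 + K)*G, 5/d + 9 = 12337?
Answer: 66793109/12328 ≈ 5418.0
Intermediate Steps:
d = 5/12328 (d = 5/(-9 + 12337) = 5/12328 ≈ 0.00040558)
L(G) = -14*G (L(G) = (-10 - 4)*G = -14*G)
d + L(-387) = 5/12328 - 14*(-387) = 5/12328 + 5418 = 66793109/12328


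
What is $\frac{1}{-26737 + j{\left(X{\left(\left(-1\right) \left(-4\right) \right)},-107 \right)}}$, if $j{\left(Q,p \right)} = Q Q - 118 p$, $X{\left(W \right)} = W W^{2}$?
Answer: $- \frac{1}{10015} \approx -9.985 \cdot 10^{-5}$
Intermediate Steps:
$X{\left(W \right)} = W^{3}$
$j{\left(Q,p \right)} = Q^{2} - 118 p$
$\frac{1}{-26737 + j{\left(X{\left(\left(-1\right) \left(-4\right) \right)},-107 \right)}} = \frac{1}{-26737 + \left(\left(\left(\left(-1\right) \left(-4\right)\right)^{3}\right)^{2} - -12626\right)} = \frac{1}{-26737 + \left(\left(4^{3}\right)^{2} + 12626\right)} = \frac{1}{-26737 + \left(64^{2} + 12626\right)} = \frac{1}{-26737 + \left(4096 + 12626\right)} = \frac{1}{-26737 + 16722} = \frac{1}{-10015} = - \frac{1}{10015}$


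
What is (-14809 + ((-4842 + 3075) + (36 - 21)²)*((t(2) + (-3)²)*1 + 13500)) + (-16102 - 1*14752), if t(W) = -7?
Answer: -20865747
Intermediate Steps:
(-14809 + ((-4842 + 3075) + (36 - 21)²)*((t(2) + (-3)²)*1 + 13500)) + (-16102 - 1*14752) = (-14809 + ((-4842 + 3075) + (36 - 21)²)*((-7 + (-3)²)*1 + 13500)) + (-16102 - 1*14752) = (-14809 + (-1767 + 15²)*((-7 + 9)*1 + 13500)) + (-16102 - 14752) = (-14809 + (-1767 + 225)*(2*1 + 13500)) - 30854 = (-14809 - 1542*(2 + 13500)) - 30854 = (-14809 - 1542*13502) - 30854 = (-14809 - 20820084) - 30854 = -20834893 - 30854 = -20865747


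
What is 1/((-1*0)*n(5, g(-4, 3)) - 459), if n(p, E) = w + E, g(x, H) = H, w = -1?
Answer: -1/459 ≈ -0.0021787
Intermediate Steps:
n(p, E) = -1 + E
1/((-1*0)*n(5, g(-4, 3)) - 459) = 1/((-1*0)*(-1 + 3) - 459) = 1/(0*2 - 459) = 1/(0 - 459) = 1/(-459) = -1/459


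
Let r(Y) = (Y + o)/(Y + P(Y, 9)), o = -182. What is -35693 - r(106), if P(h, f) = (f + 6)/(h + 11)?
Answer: -147730363/4139 ≈ -35692.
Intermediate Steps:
P(h, f) = (6 + f)/(11 + h)
r(Y) = (-182 + Y)/(Y + 15/(11 + Y)) (r(Y) = (Y - 182)/(Y + (6 + 9)/(11 + Y)) = (-182 + Y)/(Y + 15/(11 + Y)))
-35693 - r(106) = -35693 - (-182 + 106)*(11 + 106)/(15 + 106*(11 + 106)) = -35693 - (-76)*117/(15 + 106*117) = -35693 - (-76)*117/(15 + 12402) = -35693 - (-76)*117/12417 = -35693 - 1*(-2964/4139) = -35693 + 2964/4139 = -147730363/4139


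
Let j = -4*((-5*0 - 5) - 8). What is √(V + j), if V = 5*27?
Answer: √187 ≈ 13.675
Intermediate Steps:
V = 135
j = 52 (j = -4*((0 - 5) - 8) = -4*(-5 - 8) = -4*(-13) = 52)
√(V + j) = √(135 + 52) = √187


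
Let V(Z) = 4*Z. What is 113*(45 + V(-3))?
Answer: 3729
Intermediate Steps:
113*(45 + V(-3)) = 113*(45 + 4*(-3)) = 113*(45 - 12) = 113*33 = 3729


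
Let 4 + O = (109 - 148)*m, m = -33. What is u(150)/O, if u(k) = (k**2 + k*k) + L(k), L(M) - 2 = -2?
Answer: 45000/1283 ≈ 35.074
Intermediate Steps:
L(M) = 0 (L(M) = 2 - 2 = 0)
u(k) = 2*k**2 (u(k) = (k**2 + k*k) + 0 = (k**2 + k**2) + 0 = 2*k**2 + 0 = 2*k**2)
O = 1283 (O = -4 + (109 - 148)*(-33) = -4 - 39*(-33) = -4 + 1287 = 1283)
u(150)/O = (2*150**2)/1283 = (2*22500)*(1/1283) = 45000*(1/1283) = 45000/1283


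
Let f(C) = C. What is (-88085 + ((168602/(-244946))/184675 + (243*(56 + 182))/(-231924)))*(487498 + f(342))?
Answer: -536692419670057316092848/12489494644055 ≈ -4.2971e+10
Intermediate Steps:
(-88085 + ((168602/(-244946))/184675 + (243*(56 + 182))/(-231924)))*(487498 + f(342)) = (-88085 + ((168602/(-244946))/184675 + (243*(56 + 182))/(-231924)))*(487498 + 342) = (-88085 + ((168602*(-1/244946))*(1/184675) + (243*238)*(-1/231924)))*487840 = (-88085 + (-84301/122473*1/184675 + 57834*(-1/231924)))*487840 = (-88085 + (-84301/22617701275 - 1377/5522))*487840 = (-88085 - 31145040165797/124894946440550)*487840 = -11001402502256012547/124894946440550*487840 = -536692419670057316092848/12489494644055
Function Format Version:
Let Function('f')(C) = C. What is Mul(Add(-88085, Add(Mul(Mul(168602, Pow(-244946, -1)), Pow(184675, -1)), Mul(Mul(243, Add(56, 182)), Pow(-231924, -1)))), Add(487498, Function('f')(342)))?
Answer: Rational(-536692419670057316092848, 12489494644055) ≈ -4.2971e+10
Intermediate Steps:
Mul(Add(-88085, Add(Mul(Mul(168602, Pow(-244946, -1)), Pow(184675, -1)), Mul(Mul(243, Add(56, 182)), Pow(-231924, -1)))), Add(487498, Function('f')(342))) = Mul(Add(-88085, Add(Mul(Mul(168602, Pow(-244946, -1)), Pow(184675, -1)), Mul(Mul(243, Add(56, 182)), Pow(-231924, -1)))), Add(487498, 342)) = Mul(Add(-88085, Add(Mul(Mul(168602, Rational(-1, 244946)), Rational(1, 184675)), Mul(Mul(243, 238), Rational(-1, 231924)))), 487840) = Mul(Add(-88085, Add(Mul(Rational(-84301, 122473), Rational(1, 184675)), Mul(57834, Rational(-1, 231924)))), 487840) = Mul(Add(-88085, Add(Rational(-84301, 22617701275), Rational(-1377, 5522))), 487840) = Mul(Add(-88085, Rational(-31145040165797, 124894946440550)), 487840) = Mul(Rational(-11001402502256012547, 124894946440550), 487840) = Rational(-536692419670057316092848, 12489494644055)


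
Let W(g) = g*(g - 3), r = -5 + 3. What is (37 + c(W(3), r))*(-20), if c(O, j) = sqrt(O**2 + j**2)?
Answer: -780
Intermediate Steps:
r = -2
W(g) = g*(-3 + g)
(37 + c(W(3), r))*(-20) = (37 + sqrt((3*(-3 + 3))**2 + (-2)**2))*(-20) = (37 + sqrt((3*0)**2 + 4))*(-20) = (37 + sqrt(0**2 + 4))*(-20) = (37 + sqrt(0 + 4))*(-20) = (37 + sqrt(4))*(-20) = (37 + 2)*(-20) = 39*(-20) = -780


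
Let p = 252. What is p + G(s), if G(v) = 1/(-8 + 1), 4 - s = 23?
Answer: 1763/7 ≈ 251.86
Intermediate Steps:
s = -19 (s = 4 - 1*23 = 4 - 23 = -19)
G(v) = -⅐ (G(v) = 1/(-7) = -⅐)
p + G(s) = 252 - ⅐ = 1763/7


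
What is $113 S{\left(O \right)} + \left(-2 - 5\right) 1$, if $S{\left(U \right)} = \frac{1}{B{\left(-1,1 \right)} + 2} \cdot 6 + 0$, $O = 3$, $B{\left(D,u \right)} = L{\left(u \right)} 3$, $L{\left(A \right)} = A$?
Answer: $\frac{643}{5} \approx 128.6$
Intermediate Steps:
$B{\left(D,u \right)} = 3 u$ ($B{\left(D,u \right)} = u 3 = 3 u$)
$S{\left(U \right)} = \frac{6}{5}$ ($S{\left(U \right)} = \frac{1}{3 \cdot 1 + 2} \cdot 6 + 0 = \frac{1}{3 + 2} \cdot 6 + 0 = \frac{1}{5} \cdot 6 + 0 = \frac{6}{5} + 0 = \frac{6}{5}$)
$113 S{\left(O \right)} + \left(-2 - 5\right) 1 = 113 \cdot \frac{6}{5} + \left(-2 - 5\right) 1 = \frac{678}{5} - 7 = \frac{643}{5}$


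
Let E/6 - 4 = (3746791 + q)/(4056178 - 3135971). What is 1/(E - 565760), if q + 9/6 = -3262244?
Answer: -920207/520591320079 ≈ -1.7676e-6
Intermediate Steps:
q = -6524491/2 (q = -3/2 - 3262244 = -6524491/2 ≈ -3.2622e+6)
E = 24992241/920207 (E = 24 + 6*((3746791 - 6524491/2)/(4056178 - 3135971)) = 24 + 6*((969091/2)/920207) = 24 + 6*((969091/2)*(1/920207)) = 24 + 6*(969091/1840414) = 24 + 2907273/920207 = 24992241/920207 ≈ 27.159)
1/(E - 565760) = 1/(24992241/920207 - 565760) = 1/(-520591320079/920207) = -920207/520591320079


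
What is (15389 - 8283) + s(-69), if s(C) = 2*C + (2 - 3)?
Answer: 6967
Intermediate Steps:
s(C) = -1 + 2*C (s(C) = 2*C - 1 = -1 + 2*C)
(15389 - 8283) + s(-69) = (15389 - 8283) + (-1 + 2*(-69)) = 7106 + (-1 - 138) = 7106 - 139 = 6967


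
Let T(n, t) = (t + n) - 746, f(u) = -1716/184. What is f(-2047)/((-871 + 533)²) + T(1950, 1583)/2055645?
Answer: 352934297/276996793320 ≈ 0.0012741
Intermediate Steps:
f(u) = -429/46 (f(u) = -1716*1/184 = -429/46)
T(n, t) = -746 + n + t (T(n, t) = (n + t) - 746 = -746 + n + t)
f(-2047)/((-871 + 533)²) + T(1950, 1583)/2055645 = -429/(46*(-871 + 533)²) + (-746 + 1950 + 1583)/2055645 = -429/(46*((-338)²)) + 2787*(1/2055645) = -429/46/114244 + 929/685215 = -429/46*1/114244 + 929/685215 = -33/404248 + 929/685215 = 352934297/276996793320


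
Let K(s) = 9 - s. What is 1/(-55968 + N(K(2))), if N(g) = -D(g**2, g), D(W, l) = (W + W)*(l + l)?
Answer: -1/57340 ≈ -1.7440e-5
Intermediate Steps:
D(W, l) = 4*W*l (D(W, l) = (2*W)*(2*l) = 4*W*l)
N(g) = -4*g**3 (N(g) = -4*g**2*g = -4*g**3)
1/(-55968 + N(K(2))) = 1/(-55968 - 4*(9 - 1*2)**3) = 1/(-55968 - 4*(9 - 2)**3) = 1/(-55968 - 4*7**3) = 1/(-55968 - 4*343) = 1/(-55968 - 1372) = 1/(-57340) = -1/57340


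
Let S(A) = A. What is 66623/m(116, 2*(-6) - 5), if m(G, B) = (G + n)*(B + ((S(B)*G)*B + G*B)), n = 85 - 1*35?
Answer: 3919/307930 ≈ 0.012727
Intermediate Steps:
n = 50 (n = 85 - 35 = 50)
m(G, B) = (50 + G)*(B + B*G + G*B**2) (m(G, B) = (G + 50)*(B + ((B*G)*B + G*B)) = (50 + G)*(B + (G*B**2 + B*G)) = (50 + G)*(B + (B*G + G*B**2)) = (50 + G)*(B + B*G + G*B**2))
66623/m(116, 2*(-6) - 5) = 66623/(((2*(-6) - 5)*(50 + 116**2 + 51*116 + (2*(-6) - 5)*116**2 + 50*(2*(-6) - 5)*116))) = 66623/(((-12 - 5)*(50 + 13456 + 5916 + (-12 - 5)*13456 + 50*(-12 - 5)*116))) = 66623/((-17*(50 + 13456 + 5916 - 17*13456 + 50*(-17)*116))) = 66623/((-17*(50 + 13456 + 5916 - 228752 - 98600))) = 66623/((-17*(-307930))) = 66623/5234810 = 66623*(1/5234810) = 3919/307930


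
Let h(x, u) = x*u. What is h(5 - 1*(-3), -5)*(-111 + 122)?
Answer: -440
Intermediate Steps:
h(x, u) = u*x
h(5 - 1*(-3), -5)*(-111 + 122) = (-5*(5 - 1*(-3)))*(-111 + 122) = -5*(5 + 3)*11 = -5*8*11 = -40*11 = -440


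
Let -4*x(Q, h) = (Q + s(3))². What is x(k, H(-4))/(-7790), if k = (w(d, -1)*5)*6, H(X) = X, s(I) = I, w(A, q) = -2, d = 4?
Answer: 171/1640 ≈ 0.10427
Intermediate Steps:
k = -60 (k = -2*5*6 = -10*6 = -60)
x(Q, h) = -(3 + Q)²/4 (x(Q, h) = -(Q + 3)²/4 = -(3 + Q)²/4)
x(k, H(-4))/(-7790) = -(3 - 60)²/4/(-7790) = -¼*(-57)²*(-1/7790) = -¼*3249*(-1/7790) = -3249/4*(-1/7790) = 171/1640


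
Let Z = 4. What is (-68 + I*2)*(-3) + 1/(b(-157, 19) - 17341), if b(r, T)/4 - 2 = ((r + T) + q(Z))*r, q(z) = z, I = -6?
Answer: 16036561/66819 ≈ 240.00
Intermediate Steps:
b(r, T) = 8 + 4*r*(4 + T + r) (b(r, T) = 8 + 4*(((r + T) + 4)*r) = 8 + 4*(((T + r) + 4)*r) = 8 + 4*((4 + T + r)*r) = 8 + 4*(r*(4 + T + r)) = 8 + 4*r*(4 + T + r))
(-68 + I*2)*(-3) + 1/(b(-157, 19) - 17341) = (-68 - 6*2)*(-3) + 1/((8 + 4*(-157)² + 16*(-157) + 4*19*(-157)) - 17341) = (-68 - 12)*(-3) + 1/((8 + 4*24649 - 2512 - 11932) - 17341) = -80*(-3) + 1/((8 + 98596 - 2512 - 11932) - 17341) = 240 + 1/(84160 - 17341) = 240 + 1/66819 = 16036561/66819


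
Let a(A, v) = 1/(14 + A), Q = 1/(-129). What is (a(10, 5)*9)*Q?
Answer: -1/344 ≈ -0.0029070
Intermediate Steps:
Q = -1/129 ≈ -0.0077519
(a(10, 5)*9)*Q = (9/(14 + 10))*(-1/129) = (9/24)*(-1/129) = ((1/24)*9)*(-1/129) = (3/8)*(-1/129) = -1/344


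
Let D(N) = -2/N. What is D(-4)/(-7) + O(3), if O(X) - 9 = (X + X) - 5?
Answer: 139/14 ≈ 9.9286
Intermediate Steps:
O(X) = 4 + 2*X (O(X) = 9 + ((X + X) - 5) = 9 + (2*X - 5) = 9 + (-5 + 2*X) = 4 + 2*X)
D(-4)/(-7) + O(3) = -2/(-4)/(-7) + (4 + 2*3) = -2*(-¼)*(-⅐) + (4 + 6) = (½)*(-⅐) + 10 = -1/14 + 10 = 139/14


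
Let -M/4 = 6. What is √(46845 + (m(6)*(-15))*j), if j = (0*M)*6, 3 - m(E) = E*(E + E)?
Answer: 3*√5205 ≈ 216.44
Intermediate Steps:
M = -24 (M = -4*6 = -24)
m(E) = 3 - 2*E² (m(E) = 3 - E*(E + E) = 3 - E*2*E = 3 - 2*E²)
j = 0 (j = (0*(-24))*6 = 0*6 = 0)
√(46845 + (m(6)*(-15))*j) = √(46845 + ((3 - 2*6²)*(-15))*0) = √(46845 + ((3 - 2*36)*(-15))*0) = √(46845 + ((3 - 72)*(-15))*0) = √(46845 - 69*(-15)*0) = √(46845 + 1035*0) = √(46845 + 0) = √46845 = 3*√5205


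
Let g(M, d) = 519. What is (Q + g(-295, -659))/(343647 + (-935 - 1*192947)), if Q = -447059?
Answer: -89308/29953 ≈ -2.9816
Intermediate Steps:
(Q + g(-295, -659))/(343647 + (-935 - 1*192947)) = (-447059 + 519)/(343647 + (-935 - 1*192947)) = -446540/(343647 + (-935 - 192947)) = -446540/(343647 - 193882) = -446540/149765 = -446540*1/149765 = -89308/29953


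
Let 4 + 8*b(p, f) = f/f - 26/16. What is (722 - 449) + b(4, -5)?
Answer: 17435/64 ≈ 272.42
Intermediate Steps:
b(p, f) = -37/64 (b(p, f) = -½ + (f/f - 26/16)/8 = -½ + (1 - 26*1/16)/8 = -½ + (1 - 13/8)/8 = -½ + (⅛)*(-5/8) = -½ - 5/64 = -37/64)
(722 - 449) + b(4, -5) = (722 - 449) - 37/64 = 273 - 37/64 = 17435/64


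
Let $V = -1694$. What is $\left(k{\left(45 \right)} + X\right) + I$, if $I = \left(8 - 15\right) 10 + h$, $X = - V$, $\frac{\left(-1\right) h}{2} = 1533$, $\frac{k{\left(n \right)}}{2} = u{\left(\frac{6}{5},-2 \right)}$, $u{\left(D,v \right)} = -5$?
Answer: $-1452$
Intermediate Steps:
$k{\left(n \right)} = -10$ ($k{\left(n \right)} = 2 \left(-5\right) = -10$)
$h = -3066$ ($h = \left(-2\right) 1533 = -3066$)
$X = 1694$ ($X = \left(-1\right) \left(-1694\right) = 1694$)
$I = -3136$ ($I = \left(8 - 15\right) 10 - 3066 = \left(-7\right) 10 - 3066 = -70 - 3066 = -3136$)
$\left(k{\left(45 \right)} + X\right) + I = \left(-10 + 1694\right) - 3136 = 1684 - 3136 = -1452$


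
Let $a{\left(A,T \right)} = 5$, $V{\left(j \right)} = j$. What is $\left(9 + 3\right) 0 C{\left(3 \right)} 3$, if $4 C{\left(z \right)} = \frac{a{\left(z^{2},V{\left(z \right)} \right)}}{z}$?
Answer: $0$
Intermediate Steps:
$C{\left(z \right)} = \frac{5}{4 z}$ ($C{\left(z \right)} = \frac{5 \frac{1}{z}}{4} = \frac{5}{4 z}$)
$\left(9 + 3\right) 0 C{\left(3 \right)} 3 = \left(9 + 3\right) 0 \frac{5}{4 \cdot 3} \cdot 3 = 12 \cdot 0 \cdot \frac{5}{4} \cdot \frac{1}{3} \cdot 3 = 12 \cdot 0 \cdot \frac{5}{12} \cdot 3 = 12 \cdot 0 \cdot 3 = 12 \cdot 0 = 0$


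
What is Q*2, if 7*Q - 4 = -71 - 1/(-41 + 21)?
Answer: -1339/70 ≈ -19.129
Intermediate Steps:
Q = -1339/140 (Q = 4/7 + (-71 - 1/(-41 + 21))/7 = 4/7 + (-71 - 1/(-20))/7 = 4/7 + (-71 - 1*(-1/20))/7 = 4/7 + (-71 + 1/20)/7 = 4/7 + (1/7)*(-1419/20) = 4/7 - 1419/140 = -1339/140 ≈ -9.5643)
Q*2 = -1339/140*2 = -1339/70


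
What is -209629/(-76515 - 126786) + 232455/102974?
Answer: 9834952943/2990673882 ≈ 3.2885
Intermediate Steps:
-209629/(-76515 - 126786) + 232455/102974 = -209629/(-203301) + 232455*(1/102974) = -209629*(-1/203301) + 232455/102974 = 29947/29043 + 232455/102974 = 9834952943/2990673882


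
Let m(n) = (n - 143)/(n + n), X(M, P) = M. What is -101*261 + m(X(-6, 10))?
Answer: -316183/12 ≈ -26349.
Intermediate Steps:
m(n) = (-143 + n)/(2*n) (m(n) = (-143 + n)/((2*n)) = (-143 + n)*(1/(2*n)) = (-143 + n)/(2*n))
-101*261 + m(X(-6, 10)) = -101*261 + (1/2)*(-143 - 6)/(-6) = -26361 + (1/2)*(-1/6)*(-149) = -26361 + 149/12 = -316183/12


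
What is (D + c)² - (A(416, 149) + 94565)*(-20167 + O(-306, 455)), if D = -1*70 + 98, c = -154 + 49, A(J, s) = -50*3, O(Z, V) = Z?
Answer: 1932964224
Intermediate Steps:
A(J, s) = -150
c = -105
D = 28 (D = -70 + 98 = 28)
(D + c)² - (A(416, 149) + 94565)*(-20167 + O(-306, 455)) = (28 - 105)² - (-150 + 94565)*(-20167 - 306) = (-77)² - 94415*(-20473) = 5929 - 1*(-1932958295) = 5929 + 1932958295 = 1932964224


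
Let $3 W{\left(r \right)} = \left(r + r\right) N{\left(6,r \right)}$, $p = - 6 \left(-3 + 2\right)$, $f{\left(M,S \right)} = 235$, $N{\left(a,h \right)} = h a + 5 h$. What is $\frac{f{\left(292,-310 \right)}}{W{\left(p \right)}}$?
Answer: $\frac{235}{264} \approx 0.89015$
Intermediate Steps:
$N{\left(a,h \right)} = 5 h + a h$ ($N{\left(a,h \right)} = a h + 5 h = 5 h + a h$)
$p = 6$ ($p = \left(-6\right) \left(-1\right) = 6$)
$W{\left(r \right)} = \frac{22 r^{2}}{3}$ ($W{\left(r \right)} = \frac{\left(r + r\right) r \left(5 + 6\right)}{3} = \frac{2 r r 11}{3} = \frac{2 r 11 r}{3} = \frac{22 r^{2}}{3}$)
$\frac{f{\left(292,-310 \right)}}{W{\left(p \right)}} = \frac{235}{\frac{22}{3} \cdot 6^{2}} = \frac{235}{\frac{22}{3} \cdot 36} = \frac{235}{264}$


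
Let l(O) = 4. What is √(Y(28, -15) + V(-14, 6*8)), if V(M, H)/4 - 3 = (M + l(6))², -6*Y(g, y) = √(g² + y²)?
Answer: √(14832 - 6*√1009)/6 ≈ 20.167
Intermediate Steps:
Y(g, y) = -√(g² + y²)/6
V(M, H) = 12 + 4*(4 + M)² (V(M, H) = 12 + 4*(M + 4)² = 12 + 4*(4 + M)²)
√(Y(28, -15) + V(-14, 6*8)) = √(-√(28² + (-15)²)/6 + (12 + 4*(4 - 14)²)) = √(-√(784 + 225)/6 + (12 + 4*(-10)²)) = √(-√1009/6 + (12 + 4*100)) = √(-√1009/6 + (12 + 400)) = √(-√1009/6 + 412) = √(412 - √1009/6)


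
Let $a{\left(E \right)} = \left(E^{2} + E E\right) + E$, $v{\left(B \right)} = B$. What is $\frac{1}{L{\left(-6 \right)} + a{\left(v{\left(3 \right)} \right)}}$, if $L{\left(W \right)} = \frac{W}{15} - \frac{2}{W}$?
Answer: $\frac{15}{314} \approx 0.047771$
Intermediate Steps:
$L{\left(W \right)} = - \frac{2}{W} + \frac{W}{15}$ ($L{\left(W \right)} = W \frac{1}{15} - \frac{2}{W} = \frac{W}{15} - \frac{2}{W} = - \frac{2}{W} + \frac{W}{15}$)
$a{\left(E \right)} = E + 2 E^{2}$ ($a{\left(E \right)} = \left(E^{2} + E^{2}\right) + E = 2 E^{2} + E = E + 2 E^{2}$)
$\frac{1}{L{\left(-6 \right)} + a{\left(v{\left(3 \right)} \right)}} = \frac{1}{\left(- \frac{2}{-6} + \frac{1}{15} \left(-6\right)\right) + 3 \left(1 + 2 \cdot 3\right)} = \frac{1}{\left(\left(-2\right) \left(- \frac{1}{6}\right) - \frac{2}{5}\right) + 3 \left(1 + 6\right)} = \frac{1}{\left(\frac{1}{3} - \frac{2}{5}\right) + 3 \cdot 7} = \frac{1}{- \frac{1}{15} + 21} = \frac{1}{\frac{314}{15}} = \frac{15}{314}$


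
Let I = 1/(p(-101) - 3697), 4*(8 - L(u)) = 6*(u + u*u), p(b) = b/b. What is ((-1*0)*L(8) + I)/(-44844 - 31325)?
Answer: 1/281520624 ≈ 3.5521e-9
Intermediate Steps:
p(b) = 1
L(u) = 8 - 3*u/2 - 3*u**2/2 (L(u) = 8 - 3*(u + u*u)/2 = 8 - 3*(u + u**2)/2 = 8 - (6*u + 6*u**2)/4 = 8 + (-3*u/2 - 3*u**2/2) = 8 - 3*u/2 - 3*u**2/2)
I = -1/3696 (I = 1/(1 - 3697) = 1/(-3696) = -1/3696 ≈ -0.00027056)
((-1*0)*L(8) + I)/(-44844 - 31325) = ((-1*0)*(8 - 3/2*8 - 3/2*8**2) - 1/3696)/(-44844 - 31325) = (0*(8 - 12 - 3/2*64) - 1/3696)/(-76169) = (0*(8 - 12 - 96) - 1/3696)*(-1/76169) = (0*(-100) - 1/3696)*(-1/76169) = (0 - 1/3696)*(-1/76169) = -1/3696*(-1/76169) = 1/281520624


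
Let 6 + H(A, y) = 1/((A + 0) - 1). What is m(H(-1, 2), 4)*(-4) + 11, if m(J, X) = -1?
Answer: 15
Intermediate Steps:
H(A, y) = -6 + 1/(-1 + A) (H(A, y) = -6 + 1/((A + 0) - 1) = -6 + 1/(A - 1) = -6 + 1/(-1 + A))
m(H(-1, 2), 4)*(-4) + 11 = -1*(-4) + 11 = 4 + 11 = 15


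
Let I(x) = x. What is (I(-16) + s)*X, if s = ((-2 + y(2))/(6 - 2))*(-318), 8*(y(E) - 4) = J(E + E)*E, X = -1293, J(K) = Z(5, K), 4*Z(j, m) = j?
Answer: 8268735/32 ≈ 2.5840e+5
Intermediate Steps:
Z(j, m) = j/4
J(K) = 5/4 (J(K) = (¼)*5 = 5/4)
y(E) = 4 + 5*E/32 (y(E) = 4 + (5*E/4)/8 = 4 + 5*E/32)
s = -5883/32 (s = ((-2 + (4 + (5/32)*2))/(6 - 2))*(-318) = ((-2 + (4 + 5/16))/4)*(-318) = ((-2 + 69/16)*(¼))*(-318) = ((37/16)*(¼))*(-318) = (37/64)*(-318) = -5883/32 ≈ -183.84)
(I(-16) + s)*X = (-16 - 5883/32)*(-1293) = -6395/32*(-1293) = 8268735/32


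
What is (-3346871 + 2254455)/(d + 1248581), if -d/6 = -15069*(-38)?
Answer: 1092416/2187151 ≈ 0.49947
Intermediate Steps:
d = -3435732 (d = -(-90414)*(-38) = -6*572622 = -3435732)
(-3346871 + 2254455)/(d + 1248581) = (-3346871 + 2254455)/(-3435732 + 1248581) = -1092416/(-2187151) = -1092416*(-1/2187151) = 1092416/2187151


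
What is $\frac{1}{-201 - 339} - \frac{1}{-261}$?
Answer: $\frac{31}{15660} \approx 0.0019796$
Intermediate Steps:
$\frac{1}{-201 - 339} - \frac{1}{-261} = \frac{1}{-540} - - \frac{1}{261} = - \frac{1}{540} + \frac{1}{261} = \frac{31}{15660}$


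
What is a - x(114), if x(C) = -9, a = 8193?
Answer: 8202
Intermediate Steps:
a - x(114) = 8193 - 1*(-9) = 8193 + 9 = 8202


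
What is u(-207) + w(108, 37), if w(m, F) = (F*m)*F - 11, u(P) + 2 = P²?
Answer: 190688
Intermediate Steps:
u(P) = -2 + P²
w(m, F) = -11 + m*F² (w(m, F) = m*F² - 11 = -11 + m*F²)
u(-207) + w(108, 37) = (-2 + (-207)²) + (-11 + 108*37²) = (-2 + 42849) + (-11 + 108*1369) = 42847 + (-11 + 147852) = 42847 + 147841 = 190688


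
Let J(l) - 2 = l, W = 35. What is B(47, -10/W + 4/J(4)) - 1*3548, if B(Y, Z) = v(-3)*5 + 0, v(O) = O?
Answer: -3563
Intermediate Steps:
J(l) = 2 + l
B(Y, Z) = -15 (B(Y, Z) = -3*5 + 0 = -15 + 0 = -15)
B(47, -10/W + 4/J(4)) - 1*3548 = -15 - 1*3548 = -15 - 3548 = -3563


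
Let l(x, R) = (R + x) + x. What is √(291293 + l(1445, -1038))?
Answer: √293145 ≈ 541.43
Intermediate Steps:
l(x, R) = R + 2*x
√(291293 + l(1445, -1038)) = √(291293 + (-1038 + 2*1445)) = √(291293 + (-1038 + 2890)) = √(291293 + 1852) = √293145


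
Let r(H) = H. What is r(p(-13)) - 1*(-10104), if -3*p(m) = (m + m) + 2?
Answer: 10112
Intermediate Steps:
p(m) = -⅔ - 2*m/3 (p(m) = -((m + m) + 2)/3 = -(2*m + 2)/3 = -(2 + 2*m)/3 = -⅔ - 2*m/3)
r(p(-13)) - 1*(-10104) = (-⅔ - ⅔*(-13)) - 1*(-10104) = (-⅔ + 26/3) + 10104 = 8 + 10104 = 10112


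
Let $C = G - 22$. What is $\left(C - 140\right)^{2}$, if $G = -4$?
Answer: $27556$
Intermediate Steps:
$C = -26$ ($C = -4 - 22 = -26$)
$\left(C - 140\right)^{2} = \left(-26 - 140\right)^{2} = \left(-166\right)^{2} = 27556$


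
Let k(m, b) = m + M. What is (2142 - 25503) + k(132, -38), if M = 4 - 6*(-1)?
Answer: -23219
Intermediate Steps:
M = 10 (M = 4 + 6 = 10)
k(m, b) = 10 + m (k(m, b) = m + 10 = 10 + m)
(2142 - 25503) + k(132, -38) = (2142 - 25503) + (10 + 132) = -23361 + 142 = -23219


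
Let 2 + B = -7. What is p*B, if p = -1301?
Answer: 11709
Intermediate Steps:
B = -9 (B = -2 - 7 = -9)
p*B = -1301*(-9) = 11709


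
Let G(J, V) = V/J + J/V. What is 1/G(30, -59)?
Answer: -1770/4381 ≈ -0.40402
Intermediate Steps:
G(J, V) = J/V + V/J
1/G(30, -59) = 1/(30/(-59) - 59/30) = 1/(30*(-1/59) - 59*1/30) = 1/(-30/59 - 59/30) = 1/(-4381/1770) = -1770/4381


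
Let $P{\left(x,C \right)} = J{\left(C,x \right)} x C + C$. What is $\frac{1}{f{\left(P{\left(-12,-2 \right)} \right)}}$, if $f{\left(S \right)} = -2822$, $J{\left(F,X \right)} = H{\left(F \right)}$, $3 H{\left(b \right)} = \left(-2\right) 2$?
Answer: $- \frac{1}{2822} \approx -0.00035436$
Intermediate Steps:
$H{\left(b \right)} = - \frac{4}{3}$ ($H{\left(b \right)} = \frac{\left(-2\right) 2}{3} = \frac{1}{3} \left(-4\right) = - \frac{4}{3}$)
$J{\left(F,X \right)} = - \frac{4}{3}$
$P{\left(x,C \right)} = C - \frac{4 C x}{3}$ ($P{\left(x,C \right)} = - \frac{4 x}{3} C + C = - \frac{4 C x}{3} + C = C - \frac{4 C x}{3}$)
$\frac{1}{f{\left(P{\left(-12,-2 \right)} \right)}} = \frac{1}{-2822} = - \frac{1}{2822}$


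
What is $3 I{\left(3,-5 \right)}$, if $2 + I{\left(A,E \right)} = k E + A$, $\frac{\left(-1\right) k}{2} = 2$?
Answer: $63$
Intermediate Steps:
$k = -4$ ($k = \left(-2\right) 2 = -4$)
$I{\left(A,E \right)} = -2 + A - 4 E$ ($I{\left(A,E \right)} = -2 + \left(- 4 E + A\right) = -2 + \left(A - 4 E\right) = -2 + A - 4 E$)
$3 I{\left(3,-5 \right)} = 3 \left(-2 + 3 - -20\right) = 3 \left(-2 + 3 + 20\right) = 3 \cdot 21 = 63$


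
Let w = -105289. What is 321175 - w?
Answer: 426464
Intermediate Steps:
321175 - w = 321175 - 1*(-105289) = 321175 + 105289 = 426464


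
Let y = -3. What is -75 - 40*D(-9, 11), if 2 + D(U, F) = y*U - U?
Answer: -1435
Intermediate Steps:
D(U, F) = -2 - 4*U (D(U, F) = -2 + (-3*U - U) = -2 - 4*U)
-75 - 40*D(-9, 11) = -75 - 40*(-2 - 4*(-9)) = -75 - 40*(-2 + 36) = -75 - 40*34 = -75 - 1360 = -1435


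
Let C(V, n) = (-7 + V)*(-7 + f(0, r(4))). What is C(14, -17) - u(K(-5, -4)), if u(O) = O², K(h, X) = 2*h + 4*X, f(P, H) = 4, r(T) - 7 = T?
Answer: -697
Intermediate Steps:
r(T) = 7 + T
C(V, n) = 21 - 3*V (C(V, n) = (-7 + V)*(-7 + 4) = (-7 + V)*(-3) = 21 - 3*V)
C(14, -17) - u(K(-5, -4)) = (21 - 3*14) - (2*(-5) + 4*(-4))² = (21 - 42) - (-10 - 16)² = -21 - 1*(-26)² = -21 - 1*676 = -21 - 676 = -697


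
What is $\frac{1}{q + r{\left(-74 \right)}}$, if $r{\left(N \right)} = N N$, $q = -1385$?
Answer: $\frac{1}{4091} \approx 0.00024444$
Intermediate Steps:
$r{\left(N \right)} = N^{2}$
$\frac{1}{q + r{\left(-74 \right)}} = \frac{1}{-1385 + \left(-74\right)^{2}} = \frac{1}{-1385 + 5476} = \frac{1}{4091}$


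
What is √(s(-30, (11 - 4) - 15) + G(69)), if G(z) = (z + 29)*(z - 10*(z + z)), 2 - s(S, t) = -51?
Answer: 5*I*√5137 ≈ 358.36*I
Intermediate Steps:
s(S, t) = 53 (s(S, t) = 2 - 1*(-51) = 2 + 51 = 53)
G(z) = -19*z*(29 + z) (G(z) = (29 + z)*(z - 20*z) = (29 + z)*(-19*z) = -19*z*(29 + z))
√(s(-30, (11 - 4) - 15) + G(69)) = √(53 - 19*69*(29 + 69)) = √(53 - 19*69*98) = √(53 - 128478) = √(-128425) = 5*I*√5137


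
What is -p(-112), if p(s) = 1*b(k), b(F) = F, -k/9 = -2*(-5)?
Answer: 90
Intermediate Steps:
k = -90 (k = -(-18)*(-5) = -9*10 = -90)
p(s) = -90 (p(s) = 1*(-90) = -90)
-p(-112) = -1*(-90) = 90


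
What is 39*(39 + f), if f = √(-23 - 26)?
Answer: 1521 + 273*I ≈ 1521.0 + 273.0*I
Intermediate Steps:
f = 7*I (f = √(-49) = 7*I ≈ 7.0*I)
39*(39 + f) = 39*(39 + 7*I) = 1521 + 273*I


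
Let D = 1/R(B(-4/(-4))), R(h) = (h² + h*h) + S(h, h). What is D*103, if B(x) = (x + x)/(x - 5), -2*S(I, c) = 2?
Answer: -206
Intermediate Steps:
S(I, c) = -1 (S(I, c) = -½*2 = -1)
B(x) = 2*x/(-5 + x) (B(x) = (2*x)/(-5 + x) = 2*x/(-5 + x))
R(h) = -1 + 2*h² (R(h) = (h² + h*h) - 1 = (h² + h²) - 1 = 2*h² - 1 = -1 + 2*h²)
D = -2 (D = 1/(-1 + 2*(2*(-4/(-4))/(-5 - 4/(-4)))²) = 1/(-1 + 2*(2*(-4*(-¼))/(-5 - 4*(-¼)))²) = 1/(-1 + 2*(2*1/(-5 + 1))²) = 1/(-1 + 2*(2*1/(-4))²) = 1/(-1 + 2*(2*1*(-¼))²) = 1/(-1 + 2*(-½)²) = 1/(-1 + 2*(¼)) = 1/(-1 + ½) = 1/(-½) = -2)
D*103 = -2*103 = -206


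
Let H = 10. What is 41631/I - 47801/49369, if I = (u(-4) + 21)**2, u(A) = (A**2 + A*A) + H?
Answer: 621852890/65315187 ≈ 9.5208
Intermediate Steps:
u(A) = 10 + 2*A**2 (u(A) = (A**2 + A*A) + 10 = (A**2 + A**2) + 10 = 2*A**2 + 10 = 10 + 2*A**2)
I = 3969 (I = ((10 + 2*(-4)**2) + 21)**2 = ((10 + 2*16) + 21)**2 = ((10 + 32) + 21)**2 = (42 + 21)**2 = 63**2 = 3969)
41631/I - 47801/49369 = 41631/3969 - 47801/49369 = 41631*(1/3969) - 47801*1/49369 = 13877/1323 - 47801/49369 = 621852890/65315187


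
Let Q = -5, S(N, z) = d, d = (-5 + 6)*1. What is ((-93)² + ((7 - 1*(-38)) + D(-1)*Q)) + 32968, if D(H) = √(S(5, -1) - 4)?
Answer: 41662 - 5*I*√3 ≈ 41662.0 - 8.6602*I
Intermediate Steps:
d = 1 (d = 1*1 = 1)
S(N, z) = 1
D(H) = I*√3 (D(H) = √(1 - 4) = √(-3) = I*√3)
((-93)² + ((7 - 1*(-38)) + D(-1)*Q)) + 32968 = ((-93)² + ((7 - 1*(-38)) + (I*√3)*(-5))) + 32968 = (8649 + ((7 + 38) - 5*I*√3)) + 32968 = (8649 + (45 - 5*I*√3)) + 32968 = (8694 - 5*I*√3) + 32968 = 41662 - 5*I*√3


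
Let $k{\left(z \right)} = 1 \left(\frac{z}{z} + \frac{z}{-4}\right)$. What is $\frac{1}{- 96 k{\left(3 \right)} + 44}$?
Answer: $\frac{1}{20} \approx 0.05$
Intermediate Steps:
$k{\left(z \right)} = 1 - \frac{z}{4}$ ($k{\left(z \right)} = 1 \left(1 + z \left(- \frac{1}{4}\right)\right) = 1 \left(1 - \frac{z}{4}\right) = 1 - \frac{z}{4}$)
$\frac{1}{- 96 k{\left(3 \right)} + 44} = \frac{1}{- 96 \left(1 - \frac{3}{4}\right) + 44} = \frac{1}{\left(-96\right) \frac{1}{4} + 44} = \frac{1}{-24 + 44} = \frac{1}{20}$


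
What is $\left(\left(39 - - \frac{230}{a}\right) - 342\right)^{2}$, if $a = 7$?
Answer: $\frac{3575881}{49} \approx 72977.0$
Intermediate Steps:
$\left(\left(39 - - \frac{230}{a}\right) - 342\right)^{2} = \left(\left(39 - - \frac{230}{7}\right) - 342\right)^{2} = \left(\left(39 + \frac{230}{7}\right) - 342\right)^{2} = \left(\frac{503}{7} - 342\right)^{2} = \left(- \frac{1891}{7}\right)^{2} = \frac{3575881}{49}$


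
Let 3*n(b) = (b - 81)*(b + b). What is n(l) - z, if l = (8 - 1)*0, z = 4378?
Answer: -4378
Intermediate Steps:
l = 0 (l = 7*0 = 0)
n(b) = 2*b*(-81 + b)/3 (n(b) = ((b - 81)*(b + b))/3 = ((-81 + b)*(2*b))/3 = (2*b*(-81 + b))/3 = 2*b*(-81 + b)/3)
n(l) - z = (⅔)*0*(-81 + 0) - 1*4378 = (⅔)*0*(-81) - 4378 = 0 - 4378 = -4378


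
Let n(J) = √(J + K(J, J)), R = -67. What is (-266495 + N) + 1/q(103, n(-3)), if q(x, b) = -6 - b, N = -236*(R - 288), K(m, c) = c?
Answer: (-182715*√6 + 1096291*I)/(√6 - 6*I) ≈ -1.8272e+5 + 0.058289*I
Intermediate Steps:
N = 83780 (N = -236*(-67 - 288) = -236*(-355) = 83780)
n(J) = √2*√J (n(J) = √(J + J) = √(2*J) = √2*√J)
(-266495 + N) + 1/q(103, n(-3)) = (-266495 + 83780) + 1/(-6 - √2*√(-3)) = -182715 + 1/(-6 - √2*I*√3) = -182715 + 1/(-6 - I*√6)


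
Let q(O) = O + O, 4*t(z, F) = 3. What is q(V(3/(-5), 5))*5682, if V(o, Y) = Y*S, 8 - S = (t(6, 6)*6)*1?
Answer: 198870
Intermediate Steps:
t(z, F) = 3/4 (t(z, F) = (1/4)*3 = 3/4)
S = 7/2 (S = 8 - (3/4)*6 = 8 - 9/2 = 7/2 ≈ 3.5000)
V(o, Y) = 7*Y/2 (V(o, Y) = Y*(7/2) = 7*Y/2)
q(O) = 2*O
q(V(3/(-5), 5))*5682 = (2*((7/2)*5))*5682 = (2*(35/2))*5682 = 35*5682 = 198870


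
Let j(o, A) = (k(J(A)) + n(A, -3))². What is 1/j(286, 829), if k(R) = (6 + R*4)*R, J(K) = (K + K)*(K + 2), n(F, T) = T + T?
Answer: 1/57658471901079953453672004 ≈ 1.7344e-26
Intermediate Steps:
n(F, T) = 2*T
J(K) = 2*K*(2 + K) (J(K) = (2*K)*(2 + K) = 2*K*(2 + K))
k(R) = R*(6 + 4*R) (k(R) = (6 + 4*R)*R = R*(6 + 4*R))
j(o, A) = (-6 + 4*A*(2 + A)*(3 + 4*A*(2 + A)))² (j(o, A) = (2*(2*A*(2 + A))*(3 + 2*(2*A*(2 + A))) + 2*(-3))² = (2*(2*A*(2 + A))*(3 + 4*A*(2 + A)) - 6)² = (4*A*(2 + A)*(3 + 4*A*(2 + A)) - 6)² = (-6 + 4*A*(2 + A)*(3 + 4*A*(2 + A)))²)
1/j(286, 829) = 1/(4*(-3 + 2*829*(2 + 829)*(3 + 4*829*(2 + 829)))²) = 1/(4*(-3 + 2*829*831*(3 + 4*829*831))²) = 1/(4*(-3 + 2*829*831*(3 + 2755596))²) = 1/(4*(-3 + 2*829*831*2755599)²) = 1/(4*(-3 + 3796658791002)²) = 1/(4*3796658790999²) = 1/(4*14414617975269988363418001) = 1/57658471901079953453672004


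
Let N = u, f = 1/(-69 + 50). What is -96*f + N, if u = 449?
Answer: 8627/19 ≈ 454.05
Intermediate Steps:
f = -1/19 (f = 1/(-19) = -1/19 ≈ -0.052632)
N = 449
-96*f + N = -96*(-1/19) + 449 = 96/19 + 449 = 8627/19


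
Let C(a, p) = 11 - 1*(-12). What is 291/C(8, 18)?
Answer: 291/23 ≈ 12.652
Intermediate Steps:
C(a, p) = 23 (C(a, p) = 11 + 12 = 23)
291/C(8, 18) = 291/23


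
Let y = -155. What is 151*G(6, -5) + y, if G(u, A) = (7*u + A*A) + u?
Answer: 10868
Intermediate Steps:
G(u, A) = A**2 + 8*u (G(u, A) = (7*u + A**2) + u = (A**2 + 7*u) + u = A**2 + 8*u)
151*G(6, -5) + y = 151*((-5)**2 + 8*6) - 155 = 151*(25 + 48) - 155 = 151*73 - 155 = 11023 - 155 = 10868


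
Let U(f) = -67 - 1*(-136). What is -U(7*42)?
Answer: -69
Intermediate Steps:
U(f) = 69 (U(f) = -67 + 136 = 69)
-U(7*42) = -1*69 = -69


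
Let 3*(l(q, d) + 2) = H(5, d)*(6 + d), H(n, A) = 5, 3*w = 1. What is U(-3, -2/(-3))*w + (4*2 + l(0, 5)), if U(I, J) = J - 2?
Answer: 215/9 ≈ 23.889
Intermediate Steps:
w = ⅓ (w = (⅓)*1 = ⅓ ≈ 0.33333)
l(q, d) = 8 + 5*d/3 (l(q, d) = -2 + (5*(6 + d))/3 = -2 + (30 + 5*d)/3 = -2 + (10 + 5*d/3) = 8 + 5*d/3)
U(I, J) = -2 + J
U(-3, -2/(-3))*w + (4*2 + l(0, 5)) = (-2 - 2/(-3))*(⅓) + (4*2 + (8 + (5/3)*5)) = (-2 - 2*(-⅓))*(⅓) + (8 + (8 + 25/3)) = (-2 + ⅔)*(⅓) + (8 + 49/3) = -4/3*⅓ + 73/3 = -4/9 + 73/3 = 215/9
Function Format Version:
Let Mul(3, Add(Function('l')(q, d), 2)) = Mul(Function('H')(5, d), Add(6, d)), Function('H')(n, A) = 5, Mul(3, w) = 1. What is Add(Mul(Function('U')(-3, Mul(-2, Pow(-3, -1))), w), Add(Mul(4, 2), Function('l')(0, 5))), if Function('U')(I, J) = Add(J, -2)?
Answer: Rational(215, 9) ≈ 23.889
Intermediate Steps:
w = Rational(1, 3) (w = Mul(Rational(1, 3), 1) = Rational(1, 3) ≈ 0.33333)
Function('l')(q, d) = Add(8, Mul(Rational(5, 3), d)) (Function('l')(q, d) = Add(-2, Mul(Rational(1, 3), Mul(5, Add(6, d)))) = Add(-2, Mul(Rational(1, 3), Add(30, Mul(5, d)))) = Add(-2, Add(10, Mul(Rational(5, 3), d))) = Add(8, Mul(Rational(5, 3), d)))
Function('U')(I, J) = Add(-2, J)
Add(Mul(Function('U')(-3, Mul(-2, Pow(-3, -1))), w), Add(Mul(4, 2), Function('l')(0, 5))) = Add(Mul(Add(-2, Mul(-2, Pow(-3, -1))), Rational(1, 3)), Add(Mul(4, 2), Add(8, Mul(Rational(5, 3), 5)))) = Add(Mul(Add(-2, Mul(-2, Rational(-1, 3))), Rational(1, 3)), Add(8, Add(8, Rational(25, 3)))) = Add(Mul(Add(-2, Rational(2, 3)), Rational(1, 3)), Add(8, Rational(49, 3))) = Add(Mul(Rational(-4, 3), Rational(1, 3)), Rational(73, 3)) = Add(Rational(-4, 9), Rational(73, 3)) = Rational(215, 9)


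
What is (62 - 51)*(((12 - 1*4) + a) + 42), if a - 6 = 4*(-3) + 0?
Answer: 484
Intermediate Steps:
a = -6 (a = 6 + (4*(-3) + 0) = 6 + (-12 + 0) = 6 - 12 = -6)
(62 - 51)*(((12 - 1*4) + a) + 42) = (62 - 51)*(((12 - 1*4) - 6) + 42) = 11*(((12 - 4) - 6) + 42) = 11*((8 - 6) + 42) = 11*(2 + 42) = 11*44 = 484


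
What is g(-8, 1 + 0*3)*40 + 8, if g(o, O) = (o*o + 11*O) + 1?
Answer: 3048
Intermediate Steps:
g(o, O) = 1 + o² + 11*O (g(o, O) = (o² + 11*O) + 1 = 1 + o² + 11*O)
g(-8, 1 + 0*3)*40 + 8 = (1 + (-8)² + 11*(1 + 0*3))*40 + 8 = (1 + 64 + 11*(1 + 0))*40 + 8 = (1 + 64 + 11*1)*40 + 8 = (1 + 64 + 11)*40 + 8 = 76*40 + 8 = 3040 + 8 = 3048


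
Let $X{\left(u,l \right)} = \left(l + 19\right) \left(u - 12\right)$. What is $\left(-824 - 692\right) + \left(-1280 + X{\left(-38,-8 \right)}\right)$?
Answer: $-3346$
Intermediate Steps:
$X{\left(u,l \right)} = \left(-12 + u\right) \left(19 + l\right)$ ($X{\left(u,l \right)} = \left(19 + l\right) \left(-12 + u\right) = \left(-12 + u\right) \left(19 + l\right)$)
$\left(-824 - 692\right) + \left(-1280 + X{\left(-38,-8 \right)}\right) = \left(-824 - 692\right) - 1830 = -1516 + \left(-1280 + \left(-228 + 96 - 722 + 304\right)\right) = -1516 - 1830 = -3346$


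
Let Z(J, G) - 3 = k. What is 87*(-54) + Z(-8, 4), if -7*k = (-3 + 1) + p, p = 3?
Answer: -32866/7 ≈ -4695.1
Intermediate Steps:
k = -⅐ (k = -((-3 + 1) + 3)/7 = -(-2 + 3)/7 = -⅐*1 = -⅐ ≈ -0.14286)
Z(J, G) = 20/7 (Z(J, G) = 3 - ⅐ = 20/7)
87*(-54) + Z(-8, 4) = 87*(-54) + 20/7 = -4698 + 20/7 = -32866/7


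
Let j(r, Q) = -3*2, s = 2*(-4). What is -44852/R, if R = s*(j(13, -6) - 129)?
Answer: -11213/270 ≈ -41.530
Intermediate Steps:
s = -8
j(r, Q) = -6
R = 1080 (R = -8*(-6 - 129) = -8*(-135) = 1080)
-44852/R = -44852/1080 = -44852*1/1080 = -11213/270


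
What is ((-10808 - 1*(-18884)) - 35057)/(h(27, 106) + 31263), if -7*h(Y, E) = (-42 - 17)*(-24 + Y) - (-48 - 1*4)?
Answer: -188867/218966 ≈ -0.86254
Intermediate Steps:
h(Y, E) = -1468/7 + 59*Y/7 (h(Y, E) = -((-42 - 17)*(-24 + Y) - (-48 - 1*4))/7 = -(-59*(-24 + Y) - (-48 - 4))/7 = -((1416 - 59*Y) - 1*(-52))/7 = -((1416 - 59*Y) + 52)/7 = -(1468 - 59*Y)/7 = -1468/7 + 59*Y/7)
((-10808 - 1*(-18884)) - 35057)/(h(27, 106) + 31263) = ((-10808 - 1*(-18884)) - 35057)/((-1468/7 + (59/7)*27) + 31263) = ((-10808 + 18884) - 35057)/((-1468/7 + 1593/7) + 31263) = (8076 - 35057)/(125/7 + 31263) = -26981/218966/7 = -26981*7/218966 = -188867/218966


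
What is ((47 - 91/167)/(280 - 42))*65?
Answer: 252135/19873 ≈ 12.687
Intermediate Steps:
((47 - 91/167)/(280 - 42))*65 = ((47 - 91*1/167)/238)*65 = ((47 - 91/167)*(1/238))*65 = ((7758/167)*(1/238))*65 = (3879/19873)*65 = 252135/19873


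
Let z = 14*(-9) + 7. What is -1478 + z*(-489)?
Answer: 56713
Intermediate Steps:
z = -119 (z = -126 + 7 = -119)
-1478 + z*(-489) = -1478 - 119*(-489) = -1478 + 58191 = 56713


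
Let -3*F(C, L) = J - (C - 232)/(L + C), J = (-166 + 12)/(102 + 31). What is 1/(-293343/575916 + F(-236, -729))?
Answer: 10559419860/404136679 ≈ 26.128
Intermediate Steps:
J = -22/19 (J = -154/133 = -154*1/133 = -22/19 ≈ -1.1579)
F(C, L) = 22/57 + (-232 + C)/(3*(C + L)) (F(C, L) = -(-22/19 - (C - 232)/(L + C))/3 = -(-22/19 - (-232 + C)/(C + L))/3 = 22/57 + (-232 + C)/(3*(C + L)))
1/(-293343/575916 + F(-236, -729)) = 1/(-293343/575916 + (-4408 + 22*(-729) + 41*(-236))/(57*(-236 - 729))) = 1/(-293343*1/575916 + (1/57)*(-4408 - 16038 - 9676)/(-965)) = 1/(-97781/191972 + (1/57)*(-1/965)*(-30122)) = 1/(-97781/191972 + 30122/55005) = 1/(404136679/10559419860) = 10559419860/404136679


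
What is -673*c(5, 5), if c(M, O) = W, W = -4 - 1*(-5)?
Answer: -673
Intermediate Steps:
W = 1 (W = -4 + 5 = 1)
c(M, O) = 1
-673*c(5, 5) = -673*1 = -673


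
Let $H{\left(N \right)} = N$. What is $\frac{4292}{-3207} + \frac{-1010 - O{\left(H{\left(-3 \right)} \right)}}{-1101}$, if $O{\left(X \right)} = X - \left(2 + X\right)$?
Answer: $- \frac{497612}{1176969} \approx -0.42279$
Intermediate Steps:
$O{\left(X \right)} = -2$
$\frac{4292}{-3207} + \frac{-1010 - O{\left(H{\left(-3 \right)} \right)}}{-1101} = \frac{4292}{-3207} + \frac{-1010 - -2}{-1101} = 4292 \left(- \frac{1}{3207}\right) + \left(-1010 + 2\right) \left(- \frac{1}{1101}\right) = - \frac{4292}{3207} - - \frac{336}{367} = - \frac{4292}{3207} + \frac{336}{367} = - \frac{497612}{1176969}$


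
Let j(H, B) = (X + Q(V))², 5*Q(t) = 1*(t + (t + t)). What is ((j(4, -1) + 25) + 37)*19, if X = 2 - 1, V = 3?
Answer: 33174/25 ≈ 1327.0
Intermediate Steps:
Q(t) = 3*t/5 (Q(t) = (1*(t + (t + t)))/5 = (1*(t + 2*t))/5 = (1*(3*t))/5 = (3*t)/5 = 3*t/5)
X = 1
j(H, B) = 196/25 (j(H, B) = (1 + (⅗)*3)² = (1 + 9/5)² = (14/5)² = 196/25)
((j(4, -1) + 25) + 37)*19 = ((196/25 + 25) + 37)*19 = (821/25 + 37)*19 = (1746/25)*19 = 33174/25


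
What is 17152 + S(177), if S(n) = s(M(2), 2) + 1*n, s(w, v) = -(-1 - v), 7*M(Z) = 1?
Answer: 17332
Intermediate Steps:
M(Z) = 1/7 (M(Z) = (1/7)*1 = 1/7)
s(w, v) = 1 + v
S(n) = 3 + n (S(n) = (1 + 2) + 1*n = 3 + n)
17152 + S(177) = 17152 + (3 + 177) = 17152 + 180 = 17332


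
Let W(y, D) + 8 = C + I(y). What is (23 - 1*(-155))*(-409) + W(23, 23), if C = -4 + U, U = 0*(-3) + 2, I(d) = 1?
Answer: -72811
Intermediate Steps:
U = 2 (U = 0 + 2 = 2)
C = -2 (C = -4 + 2 = -2)
W(y, D) = -9 (W(y, D) = -8 + (-2 + 1) = -8 - 1 = -9)
(23 - 1*(-155))*(-409) + W(23, 23) = (23 - 1*(-155))*(-409) - 9 = (23 + 155)*(-409) - 9 = 178*(-409) - 9 = -72802 - 9 = -72811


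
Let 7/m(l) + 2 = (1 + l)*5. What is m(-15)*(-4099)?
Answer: 28693/72 ≈ 398.51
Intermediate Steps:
m(l) = 7/(3 + 5*l) (m(l) = 7/(-2 + (1 + l)*5) = 7/(-2 + (5 + 5*l)) = 7/(3 + 5*l))
m(-15)*(-4099) = (7/(3 + 5*(-15)))*(-4099) = (7/(3 - 75))*(-4099) = (7/(-72))*(-4099) = (7*(-1/72))*(-4099) = -7/72*(-4099) = 28693/72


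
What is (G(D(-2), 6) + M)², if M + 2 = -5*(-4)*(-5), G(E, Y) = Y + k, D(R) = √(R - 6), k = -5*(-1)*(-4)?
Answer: 13456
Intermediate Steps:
k = -20 (k = 5*(-4) = -20)
D(R) = √(-6 + R)
G(E, Y) = -20 + Y (G(E, Y) = Y - 20 = -20 + Y)
M = -102 (M = -2 - 5*(-4)*(-5) = -2 + 20*(-5) = -2 - 100 = -102)
(G(D(-2), 6) + M)² = ((-20 + 6) - 102)² = (-14 - 102)² = (-116)² = 13456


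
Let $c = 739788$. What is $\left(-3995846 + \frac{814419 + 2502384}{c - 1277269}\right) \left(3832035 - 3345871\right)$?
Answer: $- \frac{21308812399838644}{10969} \approx -1.9426 \cdot 10^{12}$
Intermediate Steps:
$\left(-3995846 + \frac{814419 + 2502384}{c - 1277269}\right) \left(3832035 - 3345871\right) = \left(-3995846 + \frac{814419 + 2502384}{739788 - 1277269}\right) \left(3832035 - 3345871\right) = \left(-3995846 + \frac{3316803}{-537481}\right) 486164 = \left(-3995846 + 3316803 \left(- \frac{1}{537481}\right)\right) 486164 = \left(-3995846 - \frac{473829}{76783}\right) 486164 = \left(- \frac{306813517247}{76783}\right) 486164 = - \frac{21308812399838644}{10969}$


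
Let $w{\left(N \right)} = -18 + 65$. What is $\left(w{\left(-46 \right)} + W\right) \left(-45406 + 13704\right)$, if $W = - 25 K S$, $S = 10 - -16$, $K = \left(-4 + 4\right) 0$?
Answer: $-1489994$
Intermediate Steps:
$K = 0$ ($K = 0 \cdot 0 = 0$)
$S = 26$ ($S = 10 + 16 = 26$)
$W = 0$ ($W = \left(-25\right) 0 \cdot 26 = 0 \cdot 26 = 0$)
$w{\left(N \right)} = 47$
$\left(w{\left(-46 \right)} + W\right) \left(-45406 + 13704\right) = \left(47 + 0\right) \left(-45406 + 13704\right) = 47 \left(-31702\right) = -1489994$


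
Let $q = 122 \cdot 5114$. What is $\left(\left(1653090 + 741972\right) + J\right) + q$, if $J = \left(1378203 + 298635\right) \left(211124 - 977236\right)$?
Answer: $-1284642694886$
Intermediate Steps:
$q = 623908$
$J = -1284645713856$ ($J = 1676838 \left(-766112\right) = -1284645713856$)
$\left(\left(1653090 + 741972\right) + J\right) + q = \left(\left(1653090 + 741972\right) - 1284645713856\right) + 623908 = \left(2395062 - 1284645713856\right) + 623908 = -1284643318794 + 623908 = -1284642694886$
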